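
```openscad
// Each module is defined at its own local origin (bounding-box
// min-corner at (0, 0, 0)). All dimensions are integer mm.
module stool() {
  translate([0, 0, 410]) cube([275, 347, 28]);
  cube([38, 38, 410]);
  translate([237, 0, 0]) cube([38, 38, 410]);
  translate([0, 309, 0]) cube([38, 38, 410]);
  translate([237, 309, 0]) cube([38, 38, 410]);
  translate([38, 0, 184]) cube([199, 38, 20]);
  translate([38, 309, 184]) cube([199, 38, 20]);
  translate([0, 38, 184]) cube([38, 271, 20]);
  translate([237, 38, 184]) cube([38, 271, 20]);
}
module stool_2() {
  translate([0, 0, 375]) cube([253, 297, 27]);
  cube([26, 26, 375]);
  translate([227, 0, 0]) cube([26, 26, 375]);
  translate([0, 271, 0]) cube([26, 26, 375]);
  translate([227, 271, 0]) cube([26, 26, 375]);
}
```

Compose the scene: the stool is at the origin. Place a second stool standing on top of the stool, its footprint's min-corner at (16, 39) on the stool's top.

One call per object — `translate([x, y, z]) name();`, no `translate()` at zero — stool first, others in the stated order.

stool();
translate([16, 39, 438]) stool_2();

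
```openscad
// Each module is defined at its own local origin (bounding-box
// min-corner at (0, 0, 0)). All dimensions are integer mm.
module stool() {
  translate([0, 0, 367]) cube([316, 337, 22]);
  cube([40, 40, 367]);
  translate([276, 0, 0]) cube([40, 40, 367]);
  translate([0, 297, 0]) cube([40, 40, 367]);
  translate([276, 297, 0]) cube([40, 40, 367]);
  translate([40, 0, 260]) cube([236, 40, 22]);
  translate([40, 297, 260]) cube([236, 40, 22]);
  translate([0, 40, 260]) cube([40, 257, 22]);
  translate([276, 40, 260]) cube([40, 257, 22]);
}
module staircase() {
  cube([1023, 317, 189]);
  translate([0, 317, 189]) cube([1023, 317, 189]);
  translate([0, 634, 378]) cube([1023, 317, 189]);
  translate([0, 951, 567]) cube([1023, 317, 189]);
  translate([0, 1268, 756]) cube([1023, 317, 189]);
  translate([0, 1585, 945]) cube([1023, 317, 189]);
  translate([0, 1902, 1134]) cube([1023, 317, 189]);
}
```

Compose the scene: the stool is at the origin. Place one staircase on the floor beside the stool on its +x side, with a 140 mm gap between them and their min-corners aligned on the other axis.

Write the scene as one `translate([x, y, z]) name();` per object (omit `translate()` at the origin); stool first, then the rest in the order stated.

stool();
translate([456, 0, 0]) staircase();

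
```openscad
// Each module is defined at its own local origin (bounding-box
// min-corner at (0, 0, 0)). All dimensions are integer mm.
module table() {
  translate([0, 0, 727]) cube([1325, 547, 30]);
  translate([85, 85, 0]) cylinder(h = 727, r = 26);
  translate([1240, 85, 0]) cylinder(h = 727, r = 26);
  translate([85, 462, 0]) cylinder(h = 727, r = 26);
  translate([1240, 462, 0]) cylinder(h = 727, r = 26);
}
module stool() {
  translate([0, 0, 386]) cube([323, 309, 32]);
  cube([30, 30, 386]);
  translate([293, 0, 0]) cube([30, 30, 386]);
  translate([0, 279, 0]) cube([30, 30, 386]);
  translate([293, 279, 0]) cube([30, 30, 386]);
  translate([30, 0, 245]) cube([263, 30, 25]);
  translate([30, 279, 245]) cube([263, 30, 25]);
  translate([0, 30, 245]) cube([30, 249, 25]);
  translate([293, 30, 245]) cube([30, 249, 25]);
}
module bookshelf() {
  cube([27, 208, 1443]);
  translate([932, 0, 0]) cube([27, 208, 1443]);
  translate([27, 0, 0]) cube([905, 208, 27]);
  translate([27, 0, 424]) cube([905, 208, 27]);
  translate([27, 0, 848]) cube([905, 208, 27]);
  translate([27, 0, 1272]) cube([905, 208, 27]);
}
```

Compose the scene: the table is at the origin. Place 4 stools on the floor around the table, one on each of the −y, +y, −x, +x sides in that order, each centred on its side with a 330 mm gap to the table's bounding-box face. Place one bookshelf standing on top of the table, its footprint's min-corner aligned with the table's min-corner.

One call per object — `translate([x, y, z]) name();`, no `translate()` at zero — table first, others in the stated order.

table();
translate([501, -639, 0]) stool();
translate([501, 877, 0]) stool();
translate([-653, 119, 0]) stool();
translate([1655, 119, 0]) stool();
translate([0, 0, 757]) bookshelf();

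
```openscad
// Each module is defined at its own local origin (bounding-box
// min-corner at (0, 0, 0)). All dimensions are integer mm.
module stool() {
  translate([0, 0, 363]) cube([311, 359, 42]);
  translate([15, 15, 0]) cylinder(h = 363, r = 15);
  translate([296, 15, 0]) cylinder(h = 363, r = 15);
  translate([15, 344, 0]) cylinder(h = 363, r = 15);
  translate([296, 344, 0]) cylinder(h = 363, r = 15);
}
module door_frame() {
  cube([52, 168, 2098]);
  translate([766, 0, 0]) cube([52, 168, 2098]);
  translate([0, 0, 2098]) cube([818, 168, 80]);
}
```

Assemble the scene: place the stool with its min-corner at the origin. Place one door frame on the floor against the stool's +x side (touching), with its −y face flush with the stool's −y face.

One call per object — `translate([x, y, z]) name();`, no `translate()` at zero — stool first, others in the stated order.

stool();
translate([311, 0, 0]) door_frame();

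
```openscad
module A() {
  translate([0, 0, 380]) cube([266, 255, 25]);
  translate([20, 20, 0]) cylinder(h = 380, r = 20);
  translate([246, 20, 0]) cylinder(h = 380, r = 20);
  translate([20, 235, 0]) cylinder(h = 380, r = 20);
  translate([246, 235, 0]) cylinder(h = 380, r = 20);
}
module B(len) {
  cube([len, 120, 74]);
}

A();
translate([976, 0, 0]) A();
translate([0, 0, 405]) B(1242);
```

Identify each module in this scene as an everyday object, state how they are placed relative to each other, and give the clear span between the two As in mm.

A is a stool. B is a beam. A beam spans the tops of two stools. The clear span between the two stools is 710 mm.

Second stool starts at x = 976; first ends at x = 266; clear span = 976 − 266 = 710 mm.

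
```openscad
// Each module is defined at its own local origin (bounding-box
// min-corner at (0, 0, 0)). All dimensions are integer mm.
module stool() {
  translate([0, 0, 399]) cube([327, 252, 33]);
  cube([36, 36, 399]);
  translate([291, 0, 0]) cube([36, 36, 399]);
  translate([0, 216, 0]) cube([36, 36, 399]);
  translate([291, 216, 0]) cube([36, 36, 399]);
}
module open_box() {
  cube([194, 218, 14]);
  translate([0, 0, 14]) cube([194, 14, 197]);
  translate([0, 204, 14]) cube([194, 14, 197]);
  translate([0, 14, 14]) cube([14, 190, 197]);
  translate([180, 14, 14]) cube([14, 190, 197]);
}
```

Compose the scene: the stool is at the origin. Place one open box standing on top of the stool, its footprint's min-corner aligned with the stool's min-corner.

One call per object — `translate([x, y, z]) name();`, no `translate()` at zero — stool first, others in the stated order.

stool();
translate([0, 0, 432]) open_box();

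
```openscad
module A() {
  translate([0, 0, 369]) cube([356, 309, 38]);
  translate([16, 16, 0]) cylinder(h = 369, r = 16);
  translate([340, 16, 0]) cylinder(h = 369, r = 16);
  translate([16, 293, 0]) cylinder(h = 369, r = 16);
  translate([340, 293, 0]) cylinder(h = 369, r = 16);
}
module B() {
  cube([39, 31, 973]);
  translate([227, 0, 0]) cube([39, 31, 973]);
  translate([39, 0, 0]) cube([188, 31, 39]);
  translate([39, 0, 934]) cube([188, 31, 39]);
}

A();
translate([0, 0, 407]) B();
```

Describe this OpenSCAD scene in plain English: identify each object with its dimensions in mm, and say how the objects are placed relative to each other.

A is a four-legged stool. The seat is a 356×309×38 mm slab whose top surface is at z = 407 mm; four round legs, each 32 mm in diameter, run from the floor (z = 0) to the underside of the seat, each leg's axis is inset half a diameter from the nearest pair of seat edges (so the leg's bounding box is flush with the corner).

B is a picture frame with a 188×895 mm rectangular opening (x by z) and a uniform 39 mm border on every side. Frame depth is 31 mm along y. It is built from two vertical stiles running the full outside height and two horizontal rails spanning the gap between the stiles.

The picture frame is on top of the stool.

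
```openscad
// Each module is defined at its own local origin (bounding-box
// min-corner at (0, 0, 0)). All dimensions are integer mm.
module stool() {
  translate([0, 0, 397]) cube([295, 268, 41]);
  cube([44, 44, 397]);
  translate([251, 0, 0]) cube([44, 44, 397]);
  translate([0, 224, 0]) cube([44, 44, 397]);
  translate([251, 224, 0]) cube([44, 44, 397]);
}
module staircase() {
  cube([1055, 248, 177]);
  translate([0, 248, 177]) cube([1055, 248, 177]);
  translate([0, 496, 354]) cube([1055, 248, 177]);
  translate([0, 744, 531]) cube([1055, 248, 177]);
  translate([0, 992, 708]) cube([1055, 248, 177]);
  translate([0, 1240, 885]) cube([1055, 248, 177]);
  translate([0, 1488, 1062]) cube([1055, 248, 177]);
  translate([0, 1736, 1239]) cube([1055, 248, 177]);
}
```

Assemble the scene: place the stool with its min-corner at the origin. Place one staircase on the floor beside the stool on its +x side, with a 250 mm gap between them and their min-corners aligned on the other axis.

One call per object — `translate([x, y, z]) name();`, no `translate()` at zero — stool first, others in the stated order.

stool();
translate([545, 0, 0]) staircase();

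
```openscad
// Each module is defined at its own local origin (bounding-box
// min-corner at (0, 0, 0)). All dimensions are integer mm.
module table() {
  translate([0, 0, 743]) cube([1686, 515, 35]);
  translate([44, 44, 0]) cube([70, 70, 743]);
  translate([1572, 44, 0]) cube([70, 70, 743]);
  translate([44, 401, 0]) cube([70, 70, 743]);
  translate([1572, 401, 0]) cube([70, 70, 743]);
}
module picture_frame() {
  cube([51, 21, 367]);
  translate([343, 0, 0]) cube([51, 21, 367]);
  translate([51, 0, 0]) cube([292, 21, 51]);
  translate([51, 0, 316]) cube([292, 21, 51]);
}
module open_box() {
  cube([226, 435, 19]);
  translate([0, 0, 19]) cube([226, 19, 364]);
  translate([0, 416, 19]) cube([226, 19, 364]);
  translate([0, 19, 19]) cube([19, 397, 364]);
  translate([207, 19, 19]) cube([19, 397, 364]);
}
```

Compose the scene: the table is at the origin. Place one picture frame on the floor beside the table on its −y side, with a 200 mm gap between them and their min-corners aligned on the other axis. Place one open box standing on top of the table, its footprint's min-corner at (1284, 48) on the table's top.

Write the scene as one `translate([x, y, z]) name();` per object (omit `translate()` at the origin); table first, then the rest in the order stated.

table();
translate([0, -221, 0]) picture_frame();
translate([1284, 48, 778]) open_box();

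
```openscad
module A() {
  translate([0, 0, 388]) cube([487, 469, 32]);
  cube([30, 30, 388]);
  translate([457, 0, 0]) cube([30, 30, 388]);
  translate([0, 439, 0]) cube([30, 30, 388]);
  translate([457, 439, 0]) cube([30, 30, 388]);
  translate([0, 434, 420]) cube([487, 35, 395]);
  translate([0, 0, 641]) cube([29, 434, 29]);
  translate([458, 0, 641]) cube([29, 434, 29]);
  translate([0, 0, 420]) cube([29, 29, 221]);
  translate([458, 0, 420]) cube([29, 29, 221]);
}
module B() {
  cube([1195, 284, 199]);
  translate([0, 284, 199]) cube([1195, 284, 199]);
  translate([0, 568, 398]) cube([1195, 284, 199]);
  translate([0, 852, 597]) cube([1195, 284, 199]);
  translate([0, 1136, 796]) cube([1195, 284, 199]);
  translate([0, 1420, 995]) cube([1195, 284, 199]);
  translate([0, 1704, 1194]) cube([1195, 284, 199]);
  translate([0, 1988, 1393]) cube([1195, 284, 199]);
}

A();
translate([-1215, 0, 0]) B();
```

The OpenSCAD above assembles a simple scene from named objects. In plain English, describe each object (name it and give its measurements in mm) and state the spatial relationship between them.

A is a chair: 487×469 mm seat, 32 mm thick, top at z = 420 mm, on four 30 mm square corner legs flush with the seat edges. A 35 mm thick backrest slab spans the full seat width, extending 395 mm above the seat top, its back face flush with the seat's +y edge. Two armrests of 29×29 mm section run along each side from the seat's front edge to the front of the backrest, top faces 250 mm above the seat top and outer faces flush with the seat's x-edges; a 29×29 mm post under the front of each armrest stands on the seat at the front corner.

B is a straight staircase of 8 solid steps. Each step is 1195 mm wide (x), 284 mm deep (y, the going) and 199 mm tall (the rise). The first step rests on the floor; each subsequent step sits one going further in +y and one rise higher in +z, directly behind and above the previous step with no overlap.

The staircase is on the floor beside the chair on its −x side.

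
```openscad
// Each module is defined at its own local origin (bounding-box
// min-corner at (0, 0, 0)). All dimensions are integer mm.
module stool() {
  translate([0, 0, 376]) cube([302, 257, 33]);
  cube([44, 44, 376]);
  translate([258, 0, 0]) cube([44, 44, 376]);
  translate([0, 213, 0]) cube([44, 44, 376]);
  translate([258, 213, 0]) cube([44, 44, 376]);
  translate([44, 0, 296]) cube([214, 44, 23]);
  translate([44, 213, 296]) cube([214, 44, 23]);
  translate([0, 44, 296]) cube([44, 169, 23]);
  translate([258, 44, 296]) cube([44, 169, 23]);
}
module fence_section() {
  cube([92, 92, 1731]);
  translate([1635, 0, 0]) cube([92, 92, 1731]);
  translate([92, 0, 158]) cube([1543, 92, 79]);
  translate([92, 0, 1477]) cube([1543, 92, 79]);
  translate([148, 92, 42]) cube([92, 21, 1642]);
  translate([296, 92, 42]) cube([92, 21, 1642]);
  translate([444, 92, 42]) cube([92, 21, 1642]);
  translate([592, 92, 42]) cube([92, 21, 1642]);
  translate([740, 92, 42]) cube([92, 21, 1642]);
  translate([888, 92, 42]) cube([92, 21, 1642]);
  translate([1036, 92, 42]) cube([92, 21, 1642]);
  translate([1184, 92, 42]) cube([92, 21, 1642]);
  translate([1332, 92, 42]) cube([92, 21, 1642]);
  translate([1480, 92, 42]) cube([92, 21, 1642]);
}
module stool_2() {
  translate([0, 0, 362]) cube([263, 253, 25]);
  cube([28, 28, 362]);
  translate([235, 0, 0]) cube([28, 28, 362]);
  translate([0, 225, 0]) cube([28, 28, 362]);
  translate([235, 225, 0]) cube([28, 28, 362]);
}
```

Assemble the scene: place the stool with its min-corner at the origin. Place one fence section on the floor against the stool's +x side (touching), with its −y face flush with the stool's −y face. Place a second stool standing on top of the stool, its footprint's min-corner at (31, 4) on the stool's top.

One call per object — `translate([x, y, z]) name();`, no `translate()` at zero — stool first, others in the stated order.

stool();
translate([302, 0, 0]) fence_section();
translate([31, 4, 409]) stool_2();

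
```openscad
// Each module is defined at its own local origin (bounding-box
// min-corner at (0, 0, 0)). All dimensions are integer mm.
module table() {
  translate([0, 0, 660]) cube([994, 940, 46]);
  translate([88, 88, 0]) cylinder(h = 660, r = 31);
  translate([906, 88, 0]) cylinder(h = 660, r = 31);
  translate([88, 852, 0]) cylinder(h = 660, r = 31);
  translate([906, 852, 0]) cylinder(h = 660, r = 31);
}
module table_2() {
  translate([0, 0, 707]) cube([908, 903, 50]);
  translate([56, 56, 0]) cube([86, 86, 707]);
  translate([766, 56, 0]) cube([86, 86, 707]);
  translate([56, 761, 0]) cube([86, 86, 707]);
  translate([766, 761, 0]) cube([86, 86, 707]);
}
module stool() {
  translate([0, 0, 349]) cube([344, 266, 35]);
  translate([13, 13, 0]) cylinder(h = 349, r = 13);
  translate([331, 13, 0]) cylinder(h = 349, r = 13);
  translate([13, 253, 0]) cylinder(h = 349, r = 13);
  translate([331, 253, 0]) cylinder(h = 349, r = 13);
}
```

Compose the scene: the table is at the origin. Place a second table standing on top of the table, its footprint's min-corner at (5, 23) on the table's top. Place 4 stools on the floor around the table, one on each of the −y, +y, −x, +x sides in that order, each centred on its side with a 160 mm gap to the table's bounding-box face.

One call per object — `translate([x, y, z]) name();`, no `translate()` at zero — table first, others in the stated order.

table();
translate([5, 23, 706]) table_2();
translate([325, -426, 0]) stool();
translate([325, 1100, 0]) stool();
translate([-504, 337, 0]) stool();
translate([1154, 337, 0]) stool();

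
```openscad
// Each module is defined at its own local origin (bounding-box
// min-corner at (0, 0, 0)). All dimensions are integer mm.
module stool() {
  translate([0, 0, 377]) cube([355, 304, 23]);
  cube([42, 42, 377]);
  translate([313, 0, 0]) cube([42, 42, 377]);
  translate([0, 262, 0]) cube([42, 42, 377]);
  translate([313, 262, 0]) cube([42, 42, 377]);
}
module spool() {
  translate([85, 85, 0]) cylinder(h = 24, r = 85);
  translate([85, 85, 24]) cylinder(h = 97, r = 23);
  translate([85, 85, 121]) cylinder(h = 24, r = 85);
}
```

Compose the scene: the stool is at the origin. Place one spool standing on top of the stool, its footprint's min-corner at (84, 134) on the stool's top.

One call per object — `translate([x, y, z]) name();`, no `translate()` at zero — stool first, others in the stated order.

stool();
translate([84, 134, 400]) spool();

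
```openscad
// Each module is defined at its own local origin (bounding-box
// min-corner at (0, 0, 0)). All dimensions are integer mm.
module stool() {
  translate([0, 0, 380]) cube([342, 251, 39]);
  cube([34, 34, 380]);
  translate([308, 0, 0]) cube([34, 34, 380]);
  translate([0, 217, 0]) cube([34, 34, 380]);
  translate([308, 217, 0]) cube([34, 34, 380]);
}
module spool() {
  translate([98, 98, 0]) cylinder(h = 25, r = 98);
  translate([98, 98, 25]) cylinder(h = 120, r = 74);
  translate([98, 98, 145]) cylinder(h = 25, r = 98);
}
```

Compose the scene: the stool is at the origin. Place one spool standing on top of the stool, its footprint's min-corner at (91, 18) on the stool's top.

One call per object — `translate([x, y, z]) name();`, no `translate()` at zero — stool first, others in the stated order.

stool();
translate([91, 18, 419]) spool();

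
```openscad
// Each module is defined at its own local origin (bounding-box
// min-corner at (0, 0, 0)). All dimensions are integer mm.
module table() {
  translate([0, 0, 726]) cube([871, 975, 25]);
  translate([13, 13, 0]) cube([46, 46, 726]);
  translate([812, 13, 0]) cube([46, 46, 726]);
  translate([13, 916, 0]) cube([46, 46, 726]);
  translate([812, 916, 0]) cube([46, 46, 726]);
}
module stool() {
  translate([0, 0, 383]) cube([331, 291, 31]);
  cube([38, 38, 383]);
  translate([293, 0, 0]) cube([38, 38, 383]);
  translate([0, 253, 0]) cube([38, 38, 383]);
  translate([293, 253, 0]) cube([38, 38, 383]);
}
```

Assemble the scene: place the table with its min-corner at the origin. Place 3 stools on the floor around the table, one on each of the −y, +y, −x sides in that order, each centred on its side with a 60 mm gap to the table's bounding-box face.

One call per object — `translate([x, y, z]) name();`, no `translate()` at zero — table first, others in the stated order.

table();
translate([270, -351, 0]) stool();
translate([270, 1035, 0]) stool();
translate([-391, 342, 0]) stool();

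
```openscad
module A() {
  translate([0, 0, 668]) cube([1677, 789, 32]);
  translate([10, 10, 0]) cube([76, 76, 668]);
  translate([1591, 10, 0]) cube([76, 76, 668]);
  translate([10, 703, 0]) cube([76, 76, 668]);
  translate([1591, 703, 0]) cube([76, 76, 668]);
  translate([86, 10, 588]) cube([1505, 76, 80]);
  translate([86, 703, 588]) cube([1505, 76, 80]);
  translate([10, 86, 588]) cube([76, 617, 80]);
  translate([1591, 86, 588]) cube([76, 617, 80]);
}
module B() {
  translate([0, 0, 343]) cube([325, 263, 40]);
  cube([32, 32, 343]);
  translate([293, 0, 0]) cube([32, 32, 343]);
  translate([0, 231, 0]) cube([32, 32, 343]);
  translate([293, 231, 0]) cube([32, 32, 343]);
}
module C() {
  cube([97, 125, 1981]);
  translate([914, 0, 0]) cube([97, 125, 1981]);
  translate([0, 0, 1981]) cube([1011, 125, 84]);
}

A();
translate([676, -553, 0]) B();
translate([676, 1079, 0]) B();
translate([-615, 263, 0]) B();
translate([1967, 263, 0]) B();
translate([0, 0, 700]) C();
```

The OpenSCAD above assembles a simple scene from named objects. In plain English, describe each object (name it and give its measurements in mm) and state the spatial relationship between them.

A is a rectangular dining table. The top is 1677×789×32 mm with its upper surface at z = 700 mm. It stands on four 76×76 mm square legs, each inset 10 mm from the nearest pair of top edges, running from the floor to the underside of the top. Four apron rails, 76 mm thick and 80 mm tall, run between adjacent legs with their top edges flush with the underside of the top and their outer faces flush with the legs' outer faces.

B is a simple wooden stool: a rectangular seat 325 mm (x) by 263 mm (y), 40 mm thick, top face at z = 383 mm, on four square legs, each 32×32 mm in cross-section. The legs rest on z = 0, each flush with a corner of the seat.

C is a rectangular door frame: two vertical jambs of 97×125 mm section, 1981 mm tall, with a clear opening 817 mm wide between their inner faces. A header 84 mm tall and 125 mm deep lies on top of the jambs and spans the full outside width.

Four stools sit around the table at the −y, +y, −x, +x sides. The door frame is on top of the table.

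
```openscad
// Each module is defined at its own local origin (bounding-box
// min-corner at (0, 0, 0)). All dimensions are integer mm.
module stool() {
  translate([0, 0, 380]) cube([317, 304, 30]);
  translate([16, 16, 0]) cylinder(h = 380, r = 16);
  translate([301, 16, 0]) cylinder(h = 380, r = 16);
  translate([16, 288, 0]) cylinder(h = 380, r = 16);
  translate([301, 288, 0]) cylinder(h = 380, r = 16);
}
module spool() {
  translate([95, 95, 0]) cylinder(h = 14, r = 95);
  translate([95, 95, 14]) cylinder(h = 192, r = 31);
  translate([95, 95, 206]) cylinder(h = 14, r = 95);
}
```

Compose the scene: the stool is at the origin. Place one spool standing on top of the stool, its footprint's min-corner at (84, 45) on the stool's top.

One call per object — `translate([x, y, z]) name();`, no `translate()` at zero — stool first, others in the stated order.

stool();
translate([84, 45, 410]) spool();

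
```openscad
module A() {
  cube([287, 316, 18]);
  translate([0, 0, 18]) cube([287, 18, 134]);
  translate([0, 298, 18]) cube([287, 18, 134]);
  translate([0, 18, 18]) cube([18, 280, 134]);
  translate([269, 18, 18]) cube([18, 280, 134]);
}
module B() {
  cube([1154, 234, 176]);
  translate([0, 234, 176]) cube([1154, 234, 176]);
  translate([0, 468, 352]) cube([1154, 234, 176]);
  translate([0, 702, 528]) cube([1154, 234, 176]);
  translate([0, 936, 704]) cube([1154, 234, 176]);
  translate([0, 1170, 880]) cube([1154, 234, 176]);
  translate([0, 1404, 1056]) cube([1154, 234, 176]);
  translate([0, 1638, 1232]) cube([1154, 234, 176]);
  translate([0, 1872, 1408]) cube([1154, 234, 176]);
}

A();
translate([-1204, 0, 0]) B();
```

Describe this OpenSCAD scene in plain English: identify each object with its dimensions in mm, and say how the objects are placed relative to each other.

A is an open storage box with external size 287×316×152 mm and wall thickness 18 mm (the base is also 18 mm thick). The base covers the whole footprint; the four walls stand on the base, with the y-facing walls full-width and the x-facing walls fitting between their inner faces.

B is a run of 9 identical solid stair steps. Each tread is 1154×234 mm and each step block is 176 mm high. Step 1 rests on the floor; step k is offset from step 1 by (k−1)×234 mm in y and (k−1)×176 mm in z.

The staircase is on the floor beside the open box on its −x side.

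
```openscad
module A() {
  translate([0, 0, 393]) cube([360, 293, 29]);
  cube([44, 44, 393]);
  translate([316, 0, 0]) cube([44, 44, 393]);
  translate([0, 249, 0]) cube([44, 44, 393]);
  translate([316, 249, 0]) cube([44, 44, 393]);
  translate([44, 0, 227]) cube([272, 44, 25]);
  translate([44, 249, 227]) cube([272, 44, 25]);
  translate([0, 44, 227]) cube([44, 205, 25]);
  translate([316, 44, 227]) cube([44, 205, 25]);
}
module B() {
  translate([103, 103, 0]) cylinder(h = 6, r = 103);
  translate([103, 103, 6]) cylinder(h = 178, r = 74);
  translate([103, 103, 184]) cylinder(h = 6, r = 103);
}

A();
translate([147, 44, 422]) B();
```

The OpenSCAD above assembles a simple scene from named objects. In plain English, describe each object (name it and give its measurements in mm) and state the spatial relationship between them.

A is a simple wooden stool: a rectangular seat 360 mm (x) by 293 mm (y), 29 mm thick, top face at z = 422 mm, on four square legs, each 44×44 mm in cross-section. The legs rest on z = 0, each flush with a corner of the seat. Four stretchers, 44 mm wide and 25 mm tall, connect adjacent legs with their undersides at z = 227 mm, each running between the inner faces of the legs it joins and aligned with the legs' outer faces on the other axis.

B is a spool: two coaxial disc flanges of radius 103 mm and thickness 6 mm, joined by a core cylinder of radius 74 mm and height 178 mm. The lower flange rests on z = 0 and the three cylinders share a vertical axis.

The spool is on top of the stool.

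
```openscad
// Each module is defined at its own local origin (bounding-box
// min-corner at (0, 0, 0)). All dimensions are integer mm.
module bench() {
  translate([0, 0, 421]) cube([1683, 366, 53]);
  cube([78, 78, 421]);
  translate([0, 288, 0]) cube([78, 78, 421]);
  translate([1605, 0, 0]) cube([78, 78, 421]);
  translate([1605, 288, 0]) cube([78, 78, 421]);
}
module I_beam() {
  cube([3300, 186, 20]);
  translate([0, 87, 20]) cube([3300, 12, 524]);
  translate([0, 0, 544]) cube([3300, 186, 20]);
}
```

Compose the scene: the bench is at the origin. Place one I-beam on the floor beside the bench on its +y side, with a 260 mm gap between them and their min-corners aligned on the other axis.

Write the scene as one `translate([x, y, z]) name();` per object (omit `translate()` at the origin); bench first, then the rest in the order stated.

bench();
translate([0, 626, 0]) I_beam();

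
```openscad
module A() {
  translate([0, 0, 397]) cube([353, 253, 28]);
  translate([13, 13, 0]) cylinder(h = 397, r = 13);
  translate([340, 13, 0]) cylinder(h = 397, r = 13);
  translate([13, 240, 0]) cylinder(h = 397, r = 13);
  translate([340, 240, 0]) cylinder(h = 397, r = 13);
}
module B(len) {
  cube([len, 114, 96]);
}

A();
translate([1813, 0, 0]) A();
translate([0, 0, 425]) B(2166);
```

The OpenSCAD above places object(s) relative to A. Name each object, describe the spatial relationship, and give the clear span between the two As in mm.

A is a stool. B is a beam. A beam spans the tops of two stools. The clear span between the two stools is 1460 mm.

Second stool starts at x = 1813; first ends at x = 353; clear span = 1813 − 353 = 1460 mm.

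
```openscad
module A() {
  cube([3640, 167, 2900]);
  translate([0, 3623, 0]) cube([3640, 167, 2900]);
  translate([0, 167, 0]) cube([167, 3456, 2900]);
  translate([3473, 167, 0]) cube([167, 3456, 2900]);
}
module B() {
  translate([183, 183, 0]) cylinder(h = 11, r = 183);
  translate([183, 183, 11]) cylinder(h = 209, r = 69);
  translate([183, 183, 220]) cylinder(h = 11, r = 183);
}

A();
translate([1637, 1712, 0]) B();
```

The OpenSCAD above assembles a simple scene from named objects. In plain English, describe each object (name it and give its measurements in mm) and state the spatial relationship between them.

A is a box-shaped house frame (walls only): outside footprint 3640×3790 mm, wall height 2900 mm, wall thickness 167 mm. The two y-facing walls run the full x-width; the two x-facing walls fit between the inner faces of the y-facing walls.

B is a spool: two coaxial disc flanges of radius 183 mm and thickness 11 mm, joined by a core cylinder of radius 69 mm and height 209 mm. The lower flange rests on z = 0 and the three cylinders share a vertical axis.

The spool sits inside the house frame, centred.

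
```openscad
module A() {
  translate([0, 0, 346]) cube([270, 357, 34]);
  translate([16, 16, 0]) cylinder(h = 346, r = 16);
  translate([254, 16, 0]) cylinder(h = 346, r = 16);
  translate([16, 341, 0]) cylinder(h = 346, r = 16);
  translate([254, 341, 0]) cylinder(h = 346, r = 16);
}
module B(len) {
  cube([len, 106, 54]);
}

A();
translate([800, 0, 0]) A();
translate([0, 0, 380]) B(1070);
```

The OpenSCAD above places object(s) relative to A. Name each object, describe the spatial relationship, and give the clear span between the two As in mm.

A is a stool. B is a beam. A beam spans the tops of two stools. The clear span between the two stools is 530 mm.

Second stool starts at x = 800; first ends at x = 270; clear span = 800 − 270 = 530 mm.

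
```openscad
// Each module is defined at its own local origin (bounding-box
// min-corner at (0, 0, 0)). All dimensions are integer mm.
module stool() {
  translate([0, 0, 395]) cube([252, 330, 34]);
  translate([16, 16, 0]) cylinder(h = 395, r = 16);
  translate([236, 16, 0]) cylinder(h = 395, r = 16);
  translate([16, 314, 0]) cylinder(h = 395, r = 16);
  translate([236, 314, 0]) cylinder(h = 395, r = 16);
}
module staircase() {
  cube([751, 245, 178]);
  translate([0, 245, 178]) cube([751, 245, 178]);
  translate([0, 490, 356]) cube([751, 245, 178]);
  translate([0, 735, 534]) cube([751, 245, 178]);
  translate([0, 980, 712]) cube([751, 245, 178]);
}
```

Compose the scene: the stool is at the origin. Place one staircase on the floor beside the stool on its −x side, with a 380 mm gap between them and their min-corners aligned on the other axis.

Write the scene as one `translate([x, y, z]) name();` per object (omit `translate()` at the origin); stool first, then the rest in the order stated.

stool();
translate([-1131, 0, 0]) staircase();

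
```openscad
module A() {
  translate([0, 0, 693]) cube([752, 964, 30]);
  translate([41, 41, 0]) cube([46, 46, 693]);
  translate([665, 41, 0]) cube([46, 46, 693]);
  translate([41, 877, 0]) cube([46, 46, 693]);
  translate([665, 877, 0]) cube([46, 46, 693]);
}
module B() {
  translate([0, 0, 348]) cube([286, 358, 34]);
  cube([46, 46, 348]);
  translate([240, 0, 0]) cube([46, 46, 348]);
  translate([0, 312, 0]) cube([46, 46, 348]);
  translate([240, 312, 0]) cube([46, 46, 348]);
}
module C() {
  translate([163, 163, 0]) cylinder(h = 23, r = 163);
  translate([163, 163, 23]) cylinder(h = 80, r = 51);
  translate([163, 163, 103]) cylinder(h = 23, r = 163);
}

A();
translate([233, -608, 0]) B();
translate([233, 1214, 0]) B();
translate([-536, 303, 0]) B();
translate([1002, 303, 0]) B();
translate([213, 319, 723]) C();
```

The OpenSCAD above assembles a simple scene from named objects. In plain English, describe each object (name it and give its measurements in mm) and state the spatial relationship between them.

A is a rectangular dining table. The top is 752×964×30 mm with its upper surface at z = 723 mm. It stands on four 46×46 mm square legs, each inset 41 mm from the nearest pair of top edges, running from the floor to the underside of the top.

B is a four-legged stool. The seat is a 286×358×34 mm slab whose top surface is at z = 382 mm; four square legs, each 46×46 mm in cross-section, run from the floor (z = 0) to the underside of the seat, each flush with a corner of the seat.

C is a spool: two coaxial disc flanges of radius 163 mm and thickness 23 mm, joined by a core cylinder of radius 51 mm and height 80 mm. The lower flange rests on z = 0 and the three cylinders share a vertical axis.

Four stools sit around the table at the −y, +y, −x, +x sides. The spool is on top of the table, centred.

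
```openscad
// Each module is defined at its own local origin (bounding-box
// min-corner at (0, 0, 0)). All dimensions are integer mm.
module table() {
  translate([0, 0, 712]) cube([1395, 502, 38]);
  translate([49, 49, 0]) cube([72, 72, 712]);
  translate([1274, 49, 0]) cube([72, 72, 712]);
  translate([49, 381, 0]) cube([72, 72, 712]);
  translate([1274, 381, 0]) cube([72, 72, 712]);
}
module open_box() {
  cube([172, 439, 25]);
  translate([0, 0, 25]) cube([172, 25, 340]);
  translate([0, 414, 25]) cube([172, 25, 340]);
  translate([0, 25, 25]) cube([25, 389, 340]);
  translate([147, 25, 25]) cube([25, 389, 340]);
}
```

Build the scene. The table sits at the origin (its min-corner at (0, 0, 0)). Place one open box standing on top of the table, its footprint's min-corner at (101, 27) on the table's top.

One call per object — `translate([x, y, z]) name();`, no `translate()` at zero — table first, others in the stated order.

table();
translate([101, 27, 750]) open_box();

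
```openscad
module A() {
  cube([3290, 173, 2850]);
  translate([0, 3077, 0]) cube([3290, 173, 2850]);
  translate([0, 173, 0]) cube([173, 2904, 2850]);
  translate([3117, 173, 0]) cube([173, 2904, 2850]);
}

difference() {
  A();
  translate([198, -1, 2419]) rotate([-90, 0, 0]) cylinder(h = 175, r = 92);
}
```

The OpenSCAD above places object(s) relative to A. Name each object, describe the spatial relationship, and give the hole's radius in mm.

A is a house frame. The house frame has a circular hole through its front wall. The hole's radius is 92 mm.

The subtracted cylinder has r = 92 mm.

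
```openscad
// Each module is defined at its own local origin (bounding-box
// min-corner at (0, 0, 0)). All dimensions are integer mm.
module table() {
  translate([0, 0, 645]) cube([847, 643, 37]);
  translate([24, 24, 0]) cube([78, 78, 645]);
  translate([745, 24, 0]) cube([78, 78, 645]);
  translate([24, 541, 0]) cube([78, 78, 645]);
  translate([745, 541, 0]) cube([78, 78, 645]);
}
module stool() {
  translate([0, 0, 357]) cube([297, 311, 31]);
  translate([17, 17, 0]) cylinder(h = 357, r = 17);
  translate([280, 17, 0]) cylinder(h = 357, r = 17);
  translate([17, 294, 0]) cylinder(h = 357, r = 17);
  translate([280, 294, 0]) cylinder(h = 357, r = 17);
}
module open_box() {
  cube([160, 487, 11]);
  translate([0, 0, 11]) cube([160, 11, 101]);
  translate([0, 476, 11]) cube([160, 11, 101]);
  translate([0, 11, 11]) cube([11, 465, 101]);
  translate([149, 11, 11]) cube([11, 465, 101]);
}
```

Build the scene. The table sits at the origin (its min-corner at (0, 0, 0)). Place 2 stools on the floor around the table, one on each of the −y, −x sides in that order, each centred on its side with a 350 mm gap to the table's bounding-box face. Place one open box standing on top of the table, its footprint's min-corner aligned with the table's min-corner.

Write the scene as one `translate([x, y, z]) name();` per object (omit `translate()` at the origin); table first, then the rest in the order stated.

table();
translate([275, -661, 0]) stool();
translate([-647, 166, 0]) stool();
translate([0, 0, 682]) open_box();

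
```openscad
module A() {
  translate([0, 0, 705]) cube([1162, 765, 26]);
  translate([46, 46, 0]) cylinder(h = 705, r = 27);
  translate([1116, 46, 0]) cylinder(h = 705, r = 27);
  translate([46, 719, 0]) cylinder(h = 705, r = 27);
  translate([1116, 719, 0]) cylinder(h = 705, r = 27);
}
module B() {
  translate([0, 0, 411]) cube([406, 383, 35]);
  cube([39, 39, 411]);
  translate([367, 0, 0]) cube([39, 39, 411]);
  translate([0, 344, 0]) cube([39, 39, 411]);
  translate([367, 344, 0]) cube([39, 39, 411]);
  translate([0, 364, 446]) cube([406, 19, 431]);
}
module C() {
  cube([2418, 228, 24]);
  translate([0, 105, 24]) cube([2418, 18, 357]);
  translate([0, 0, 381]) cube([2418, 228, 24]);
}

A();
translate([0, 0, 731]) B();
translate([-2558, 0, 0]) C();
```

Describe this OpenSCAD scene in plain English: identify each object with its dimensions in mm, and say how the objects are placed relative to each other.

A is a rectangular dining table. The top is 1162×765×26 mm with its upper surface at z = 731 mm. It stands on four round legs of 54 mm diameter, each leg's bounding box inset 19 mm from the nearest pair of top edges, running from the floor to the underside of the top.

B is a chair: 406×383 mm seat, 35 mm thick, top at z = 446 mm, on four 39 mm square corner legs flush with the seat edges. A 19 mm thick backrest slab spans the full seat width, extending 431 mm above the seat top, its back face flush with the seat's +y edge.

C is an I-beam lying along x, 2418 mm long. Overall section height 405 mm. Two flanges 228 mm wide (y) and 24 mm thick, one on the floor and one at the top; a web 18 mm thick runs between them, centred on the flange width.

The chair is on top of the table. The I-beam is on the floor beside the table on its −x side.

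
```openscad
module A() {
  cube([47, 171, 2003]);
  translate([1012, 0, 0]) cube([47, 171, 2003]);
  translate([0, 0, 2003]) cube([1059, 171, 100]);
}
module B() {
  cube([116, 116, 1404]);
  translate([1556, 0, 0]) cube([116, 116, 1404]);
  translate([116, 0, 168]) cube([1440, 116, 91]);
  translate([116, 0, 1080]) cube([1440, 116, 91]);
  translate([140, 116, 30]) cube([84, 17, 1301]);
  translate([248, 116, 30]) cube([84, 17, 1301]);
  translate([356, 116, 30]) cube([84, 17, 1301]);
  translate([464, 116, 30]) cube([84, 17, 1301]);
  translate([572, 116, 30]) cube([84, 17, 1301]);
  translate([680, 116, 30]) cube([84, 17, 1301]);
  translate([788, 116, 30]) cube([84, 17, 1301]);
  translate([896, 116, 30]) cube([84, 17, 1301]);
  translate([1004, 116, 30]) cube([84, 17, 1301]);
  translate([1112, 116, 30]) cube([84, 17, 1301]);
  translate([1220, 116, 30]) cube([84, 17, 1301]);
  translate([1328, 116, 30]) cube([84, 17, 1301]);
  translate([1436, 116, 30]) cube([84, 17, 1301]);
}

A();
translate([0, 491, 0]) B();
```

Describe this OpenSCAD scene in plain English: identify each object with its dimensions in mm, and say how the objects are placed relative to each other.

A is a door frame. The clear opening is 965 mm wide and 2003 mm high. Two 47 mm wide jambs, 171 mm deep, stand either side of the opening from the floor to the top of the opening. A 100 mm thick head sits across the top of both jambs, spanning the full outside width of the frame.

B is a fence section. Two 116×116 mm posts, 1404 mm tall, stand on the floor with a clear span of 1440 mm between their inner faces. Two horizontal rails of 116×91 mm section span the gap between the posts with their undersides at z = 168 mm and z = 1080 mm, flush with the posts' −y face. 13 pickets, each 84 mm wide, 17 mm thick and 1301 mm tall, are fixed to the +y face of the rails with their bottoms at z = 30 mm, evenly spaced across the span with equal gaps (rounded down to the nearest mm) at the −x end and between each pair — any rounding remainder accumulates at the +x end.

The fence section is on the floor beside the door frame on its +y side.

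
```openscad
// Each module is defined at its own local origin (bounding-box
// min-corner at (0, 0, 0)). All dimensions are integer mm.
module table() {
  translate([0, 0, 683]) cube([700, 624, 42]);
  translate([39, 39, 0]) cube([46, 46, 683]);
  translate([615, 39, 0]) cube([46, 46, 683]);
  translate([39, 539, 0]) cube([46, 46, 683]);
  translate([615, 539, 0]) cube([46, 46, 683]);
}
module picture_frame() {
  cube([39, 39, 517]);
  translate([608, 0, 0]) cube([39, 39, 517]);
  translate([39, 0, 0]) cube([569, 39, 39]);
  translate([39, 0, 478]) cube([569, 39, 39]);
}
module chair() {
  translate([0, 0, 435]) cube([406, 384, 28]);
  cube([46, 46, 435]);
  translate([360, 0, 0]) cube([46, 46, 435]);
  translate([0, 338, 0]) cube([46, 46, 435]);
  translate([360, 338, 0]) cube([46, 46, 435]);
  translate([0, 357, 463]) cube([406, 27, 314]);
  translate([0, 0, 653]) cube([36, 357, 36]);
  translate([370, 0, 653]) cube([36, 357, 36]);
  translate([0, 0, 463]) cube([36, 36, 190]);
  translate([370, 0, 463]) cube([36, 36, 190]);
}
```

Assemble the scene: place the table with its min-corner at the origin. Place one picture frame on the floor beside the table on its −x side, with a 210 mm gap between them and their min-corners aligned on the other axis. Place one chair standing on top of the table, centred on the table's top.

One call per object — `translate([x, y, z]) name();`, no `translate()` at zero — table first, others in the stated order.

table();
translate([-857, 0, 0]) picture_frame();
translate([147, 120, 725]) chair();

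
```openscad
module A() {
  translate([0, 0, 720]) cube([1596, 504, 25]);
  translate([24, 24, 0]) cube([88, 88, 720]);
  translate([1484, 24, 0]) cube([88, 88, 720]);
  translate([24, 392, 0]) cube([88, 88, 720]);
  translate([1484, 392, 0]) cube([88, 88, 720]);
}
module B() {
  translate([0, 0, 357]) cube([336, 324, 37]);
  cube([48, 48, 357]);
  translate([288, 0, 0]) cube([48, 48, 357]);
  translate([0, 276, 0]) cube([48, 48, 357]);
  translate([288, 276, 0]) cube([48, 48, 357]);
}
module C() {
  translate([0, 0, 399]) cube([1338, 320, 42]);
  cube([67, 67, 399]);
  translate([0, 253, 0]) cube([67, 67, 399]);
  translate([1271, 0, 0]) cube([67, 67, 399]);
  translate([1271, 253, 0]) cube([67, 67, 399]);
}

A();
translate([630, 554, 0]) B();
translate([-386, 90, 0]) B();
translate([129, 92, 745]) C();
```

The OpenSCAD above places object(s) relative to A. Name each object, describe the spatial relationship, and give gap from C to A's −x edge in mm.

A is a table. B is a stool. C is a bench. Two stools sit around the table at the +y, −x sides. The bench is on top of the table, centred. The gap from the bench to the table's −x edge is 129 mm.

The bench's min-x is at 129; the table's min-x is 0; gap = 129 mm.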